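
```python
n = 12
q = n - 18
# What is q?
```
Trace:
  n=12
  n=12, q=-6

Final answer: -6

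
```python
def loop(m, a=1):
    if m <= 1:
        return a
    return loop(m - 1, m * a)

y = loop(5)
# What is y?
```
Call trace:
loop(m=5, a=1)
  loop(m=4, a=5)
    loop(m=3, a=20)
      loop(m=2, a=60)
        loop(m=1, a=120)
        -> return 120
      -> return 120
    -> return 120
  -> return 120
-> return 120

Final answer: 120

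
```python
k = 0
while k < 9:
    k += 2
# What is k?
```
Trace:
  k=0
  k=2
  k=4
  k=6
  k=8
  k=10

Final answer: 10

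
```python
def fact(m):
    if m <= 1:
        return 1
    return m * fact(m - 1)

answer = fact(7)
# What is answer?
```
Call trace:
fact(m=7)
  fact(m=6)
    fact(m=5)
      fact(m=4)
        fact(m=3)
          fact(m=2)
            fact(m=1)
            -> return 1
          -> return 2
        -> return 6
      -> return 24
    -> return 120
  -> return 720
-> return 5040

Final answer: 5040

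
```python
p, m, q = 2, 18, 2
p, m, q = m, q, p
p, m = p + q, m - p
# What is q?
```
Trace:
  p=2, m=18, q=2
  p=18, m=2, q=2
  p=20, m=-16, q=2

Final answer: 2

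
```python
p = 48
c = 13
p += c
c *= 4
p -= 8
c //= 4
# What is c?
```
Trace:
  p=48
  p=48, c=13
  p=61, c=13
  p=61, c=52
  p=53, c=52
  p=53, c=13

Final answer: 13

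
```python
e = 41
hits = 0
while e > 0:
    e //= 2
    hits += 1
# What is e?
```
Trace:
  e=41
  e=41, hits=0
  e=20, hits=1
  e=10, hits=2
  e=5, hits=3
  e=2, hits=4
  e=1, hits=5
  e=0, hits=6

Final answer: 0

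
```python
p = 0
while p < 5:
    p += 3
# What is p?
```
Trace:
  p=0
  p=3
  p=6

Final answer: 6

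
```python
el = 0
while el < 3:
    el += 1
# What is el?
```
Trace:
  el=0
  el=1
  el=2
  el=3

Final answer: 3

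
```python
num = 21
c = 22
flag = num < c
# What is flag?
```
Trace:
  num=21
  num=21, c=22
  num=21, c=22, flag=True

Final answer: True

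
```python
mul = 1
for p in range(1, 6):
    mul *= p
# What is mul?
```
Trace:
  mul=1
  mul=1, p=1
  mul=2, p=2
  mul=6, p=3
  mul=24, p=4
  mul=120, p=5

Final answer: 120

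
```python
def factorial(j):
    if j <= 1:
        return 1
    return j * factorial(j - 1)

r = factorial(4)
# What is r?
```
Call trace:
factorial(j=4)
  factorial(j=3)
    factorial(j=2)
      factorial(j=1)
      -> return 1
    -> return 2
  -> return 6
-> return 24

Final answer: 24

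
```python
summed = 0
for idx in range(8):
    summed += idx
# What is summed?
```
Trace:
  summed=0
  summed=0, idx=0
  summed=1, idx=1
  summed=3, idx=2
  summed=6, idx=3
  summed=10, idx=4
  summed=15, idx=5
  summed=21, idx=6
  summed=28, idx=7

Final answer: 28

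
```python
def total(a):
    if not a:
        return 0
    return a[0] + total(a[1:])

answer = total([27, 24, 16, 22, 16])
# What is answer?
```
Call trace:
total(a=[27, 24, 16, 22, 16])
  total(a=[24, 16, 22, 16])
    total(a=[16, 22, 16])
      total(a=[22, 16])
        total(a=[16])
          total(a=[])
          -> return 0
        -> return 16
      -> return 38
    -> return 54
  -> return 78
-> return 105

Final answer: 105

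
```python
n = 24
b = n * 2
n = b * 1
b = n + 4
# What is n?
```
Trace:
  n=24
  n=24, b=48
  n=48, b=48
  n=48, b=52

Final answer: 48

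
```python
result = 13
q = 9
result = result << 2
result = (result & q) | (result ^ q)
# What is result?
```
Trace:
  result=13
  result=13, q=9
  result=52, q=9
  result=61, q=9

Final answer: 61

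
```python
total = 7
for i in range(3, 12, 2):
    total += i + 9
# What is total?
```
Trace:
  total=7
  total=19, i=3
  total=33, i=5
  total=49, i=7
  total=67, i=9
  total=87, i=11

Final answer: 87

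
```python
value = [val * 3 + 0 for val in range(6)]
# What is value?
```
Trace:
  val=0
  val=1
  val=2
  val=3
  val=4
  val=5
  value=[0, 3, 6, 9, 12, 15]

Final answer: [0, 3, 6, 9, 12, 15]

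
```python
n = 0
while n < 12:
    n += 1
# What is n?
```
Trace:
  n=0
  n=1
  n=2
  n=3
  n=4
  n=5
  n=6
  n=7
  n=8
  n=9
  n=10
  n=11
  n=12

Final answer: 12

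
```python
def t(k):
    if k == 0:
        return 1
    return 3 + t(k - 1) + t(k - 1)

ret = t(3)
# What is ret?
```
Call trace (a repeated sub-call is expanded the first time; later identical calls just restate its return value):
t(k=3)
  t(k=2)
    t(k=1)
      t(k=0)
      -> return 1
      t(k=0)
      -> return 1
    -> return 5
    t(k=1) -> return 5  (same call as traced above)
  -> return 13
  t(k=2) -> return 13  (same call as traced above)
-> return 29

Final answer: 29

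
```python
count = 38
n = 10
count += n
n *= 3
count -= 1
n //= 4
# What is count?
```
Trace:
  count=38
  count=38, n=10
  count=48, n=10
  count=48, n=30
  count=47, n=30
  count=47, n=7

Final answer: 47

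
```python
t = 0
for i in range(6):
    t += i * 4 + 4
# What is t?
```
Trace:
  t=0
  t=4, i=0
  t=12, i=1
  t=24, i=2
  t=40, i=3
  t=60, i=4
  t=84, i=5

Final answer: 84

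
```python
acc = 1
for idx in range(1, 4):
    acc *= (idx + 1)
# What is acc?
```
Trace:
  acc=1
  acc=2, idx=1
  acc=6, idx=2
  acc=24, idx=3

Final answer: 24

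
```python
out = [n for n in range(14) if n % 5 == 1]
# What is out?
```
Trace:
  n=0
  n=1
  n=2
  n=3
  n=4
  n=5
  n=6
  n=7
  n=8
  n=9
  n=10
  n=11
  n=12
  n=13
  out=[1, 6, 11]

Final answer: [1, 6, 11]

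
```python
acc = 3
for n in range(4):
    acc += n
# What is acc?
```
Trace:
  acc=3
  acc=3, n=0
  acc=4, n=1
  acc=6, n=2
  acc=9, n=3

Final answer: 9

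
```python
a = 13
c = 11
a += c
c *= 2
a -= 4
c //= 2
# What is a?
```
Trace:
  a=13
  a=13, c=11
  a=24, c=11
  a=24, c=22
  a=20, c=22
  a=20, c=11

Final answer: 20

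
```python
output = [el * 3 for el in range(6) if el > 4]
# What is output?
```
Trace:
  el=0
  el=1
  el=2
  el=3
  el=4
  el=5
  output=[15]

Final answer: [15]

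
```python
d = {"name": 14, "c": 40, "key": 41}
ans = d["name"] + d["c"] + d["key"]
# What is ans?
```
Trace:
  d={'name': 14, 'c': 40, 'key': 41}
  d={'name': 14, 'c': 40, 'key': 41}, ans=95

Final answer: 95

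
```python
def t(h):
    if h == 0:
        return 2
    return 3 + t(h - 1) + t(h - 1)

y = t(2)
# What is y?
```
Call trace (a repeated sub-call is expanded the first time; later identical calls just restate its return value):
t(h=2)
  t(h=1)
    t(h=0)
    -> return 2
    t(h=0)
    -> return 2
  -> return 7
  t(h=1) -> return 7  (same call as traced above)
-> return 17

Final answer: 17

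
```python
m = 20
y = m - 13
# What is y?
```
Trace:
  m=20
  m=20, y=7

Final answer: 7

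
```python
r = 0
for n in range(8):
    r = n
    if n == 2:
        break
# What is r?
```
Trace:
  r=0
  r=0, n=0
  r=1, n=1
  r=2, n=2

Final answer: 2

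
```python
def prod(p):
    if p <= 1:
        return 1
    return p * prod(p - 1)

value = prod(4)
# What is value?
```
Call trace:
prod(p=4)
  prod(p=3)
    prod(p=2)
      prod(p=1)
      -> return 1
    -> return 2
  -> return 6
-> return 24

Final answer: 24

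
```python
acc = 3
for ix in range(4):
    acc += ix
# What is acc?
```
Trace:
  acc=3
  acc=3, ix=0
  acc=4, ix=1
  acc=6, ix=2
  acc=9, ix=3

Final answer: 9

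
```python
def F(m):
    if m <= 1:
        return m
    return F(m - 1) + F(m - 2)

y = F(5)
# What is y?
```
Call trace (a repeated sub-call is expanded the first time; later identical calls just restate its return value):
F(m=5)
  F(m=4)
    F(m=3)
      F(m=2)
        F(m=1)
        -> return 1
        F(m=0)
        -> return 0
      -> return 1
      F(m=1)
      -> return 1
    -> return 2
    F(m=2) -> return 1  (same call as traced above)
  -> return 3
  F(m=3) -> return 2  (same call as traced above)
-> return 5

Final answer: 5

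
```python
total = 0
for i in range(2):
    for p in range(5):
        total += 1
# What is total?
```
Trace:
  total=0
  total=1, i=0, p=0
  total=2, i=0, p=1
  total=3, i=0, p=2
  total=4, i=0, p=3
  total=5, i=0, p=4
  total=6, i=1, p=0
  total=7, i=1, p=1
  total=8, i=1, p=2
  total=9, i=1, p=3
  total=10, i=1, p=4

Final answer: 10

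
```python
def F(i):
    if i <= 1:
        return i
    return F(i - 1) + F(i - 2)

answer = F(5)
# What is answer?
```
Call trace (a repeated sub-call is expanded the first time; later identical calls just restate its return value):
F(i=5)
  F(i=4)
    F(i=3)
      F(i=2)
        F(i=1)
        -> return 1
        F(i=0)
        -> return 0
      -> return 1
      F(i=1)
      -> return 1
    -> return 2
    F(i=2) -> return 1  (same call as traced above)
  -> return 3
  F(i=3) -> return 2  (same call as traced above)
-> return 5

Final answer: 5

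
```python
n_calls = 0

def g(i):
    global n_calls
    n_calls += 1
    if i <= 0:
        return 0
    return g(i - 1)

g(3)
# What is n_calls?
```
Call trace:
g(i=3)
  g(i=2)
    g(i=1)
      g(i=0)
      -> return 0
    -> return 0
  -> return 0
-> return 0

n_calls is incremented once per call. g is entered once for each i = 3, 2, 1, 0 (the i <= 0 call returns without recursing), i.e. 3 + 1 calls.
n_calls = 4

Final answer: 4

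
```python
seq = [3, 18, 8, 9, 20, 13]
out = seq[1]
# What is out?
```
Trace:
  seq=[3, 18, 8, 9, 20, 13]
  seq=[3, 18, 8, 9, 20, 13], out=18

Final answer: 18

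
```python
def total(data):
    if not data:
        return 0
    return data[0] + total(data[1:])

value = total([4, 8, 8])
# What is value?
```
Call trace:
total(data=[4, 8, 8])
  total(data=[8, 8])
    total(data=[8])
      total(data=[])
      -> return 0
    -> return 8
  -> return 16
-> return 20

Final answer: 20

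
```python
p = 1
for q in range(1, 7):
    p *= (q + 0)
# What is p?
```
Trace:
  p=1
  p=1, q=1
  p=2, q=2
  p=6, q=3
  p=24, q=4
  p=120, q=5
  p=720, q=6

Final answer: 720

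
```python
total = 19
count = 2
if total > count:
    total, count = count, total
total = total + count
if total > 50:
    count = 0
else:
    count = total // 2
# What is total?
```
Trace:
  total=19
  total=19, count=2
  total=2, count=19
  total=21, count=19
  total=21, count=10

Final answer: 21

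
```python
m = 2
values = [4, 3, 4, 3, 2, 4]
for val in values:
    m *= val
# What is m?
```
Trace:
  m=2
  m=8, val=4
  m=24, val=3
  m=96, val=4
  m=288, val=3
  m=576, val=2
  m=2304, val=4

Final answer: 2304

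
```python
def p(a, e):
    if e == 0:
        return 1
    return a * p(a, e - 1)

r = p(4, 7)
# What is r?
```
Call trace:
p(a=4, e=7)
  p(a=4, e=6)
    p(a=4, e=5)
      p(a=4, e=4)
        p(a=4, e=3)
          p(a=4, e=2)
            p(a=4, e=1)
              p(a=4, e=0)
              -> return 1
            -> return 4
          -> return 16
        -> return 64
      -> return 256
    -> return 1024
  -> return 4096
-> return 16384

Final answer: 16384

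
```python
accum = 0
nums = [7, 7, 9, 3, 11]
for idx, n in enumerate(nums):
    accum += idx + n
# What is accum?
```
Trace:
  accum=0
  accum=7, idx=0, n=7
  accum=15, idx=1, n=7
  accum=26, idx=2, n=9
  accum=32, idx=3, n=3
  accum=47, idx=4, n=11

Final answer: 47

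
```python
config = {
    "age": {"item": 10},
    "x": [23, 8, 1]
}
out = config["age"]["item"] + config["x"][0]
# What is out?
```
Trace:
  config={'age': {'item': 10}, 'x': [23, 8, 1]}
  config={'age': {'item': 10}, 'x': [23, 8, 1]}, out=33

Final answer: 33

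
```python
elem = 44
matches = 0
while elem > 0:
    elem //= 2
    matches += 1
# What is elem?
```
Trace:
  elem=44
  elem=44, matches=0
  elem=22, matches=1
  elem=11, matches=2
  elem=5, matches=3
  elem=2, matches=4
  elem=1, matches=5
  elem=0, matches=6

Final answer: 0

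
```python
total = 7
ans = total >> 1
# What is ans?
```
Trace:
  total=7
  total=7, ans=3

Final answer: 3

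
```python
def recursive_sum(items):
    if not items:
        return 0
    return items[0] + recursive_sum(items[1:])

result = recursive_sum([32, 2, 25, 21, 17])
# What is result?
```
Call trace:
recursive_sum(items=[32, 2, 25, 21, 17])
  recursive_sum(items=[2, 25, 21, 17])
    recursive_sum(items=[25, 21, 17])
      recursive_sum(items=[21, 17])
        recursive_sum(items=[17])
          recursive_sum(items=[])
          -> return 0
        -> return 17
      -> return 38
    -> return 63
  -> return 65
-> return 97

Final answer: 97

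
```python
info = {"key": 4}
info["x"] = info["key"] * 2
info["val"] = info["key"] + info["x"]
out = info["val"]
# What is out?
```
Trace:
  info={'key': 4}
  info={'key': 4, 'x': 8}
  info={'key': 4, 'x': 8, 'val': 12}
  info={'key': 4, 'x': 8, 'val': 12}, out=12

Final answer: 12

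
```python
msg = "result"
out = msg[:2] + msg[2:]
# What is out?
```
Trace:
  msg='result'
  msg='result', out='result'

Final answer: 'result'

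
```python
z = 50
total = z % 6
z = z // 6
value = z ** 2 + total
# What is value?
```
Trace:
  z=50
  z=50, total=2
  z=8, total=2
  z=8, total=2, value=66

Final answer: 66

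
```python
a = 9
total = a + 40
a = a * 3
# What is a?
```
Trace:
  a=9
  a=9, total=49
  a=27, total=49

Final answer: 27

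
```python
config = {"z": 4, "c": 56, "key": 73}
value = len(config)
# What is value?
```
Trace:
  config={'z': 4, 'c': 56, 'key': 73}
  config={'z': 4, 'c': 56, 'key': 73}, value=3

Final answer: 3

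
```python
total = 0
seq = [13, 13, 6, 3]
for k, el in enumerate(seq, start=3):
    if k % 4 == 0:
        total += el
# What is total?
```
Trace:
  total=0
  total=0, k=3, el=13
  total=13, k=4, el=13
  total=13, k=5, el=6
  total=13, k=6, el=3

Final answer: 13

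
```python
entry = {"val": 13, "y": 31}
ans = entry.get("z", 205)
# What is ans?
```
Trace:
  entry={'val': 13, 'y': 31}
  entry={'val': 13, 'y': 31}, ans=205

Final answer: 205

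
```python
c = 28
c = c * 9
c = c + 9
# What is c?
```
Trace:
  c=28
  c=252
  c=261

Final answer: 261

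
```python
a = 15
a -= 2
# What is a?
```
Trace:
  a=15
  a=13

Final answer: 13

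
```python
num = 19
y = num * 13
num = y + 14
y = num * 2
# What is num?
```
Trace:
  num=19
  num=19, y=247
  num=261, y=247
  num=261, y=522

Final answer: 261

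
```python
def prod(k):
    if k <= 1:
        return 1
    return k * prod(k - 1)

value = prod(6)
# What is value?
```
Call trace:
prod(k=6)
  prod(k=5)
    prod(k=4)
      prod(k=3)
        prod(k=2)
          prod(k=1)
          -> return 1
        -> return 2
      -> return 6
    -> return 24
  -> return 120
-> return 720

Final answer: 720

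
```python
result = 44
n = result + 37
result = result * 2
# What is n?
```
Trace:
  result=44
  result=44, n=81
  result=88, n=81

Final answer: 81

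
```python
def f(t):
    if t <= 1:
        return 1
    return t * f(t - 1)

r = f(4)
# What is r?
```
Call trace:
f(t=4)
  f(t=3)
    f(t=2)
      f(t=1)
      -> return 1
    -> return 2
  -> return 6
-> return 24

Final answer: 24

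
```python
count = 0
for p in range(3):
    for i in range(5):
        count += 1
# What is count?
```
Trace:
  count=0
  count=1, p=0, i=0
  count=2, p=0, i=1
  count=3, p=0, i=2
  count=4, p=0, i=3
  count=5, p=0, i=4
  count=6, p=1, i=0
  count=7, p=1, i=1
  count=8, p=1, i=2
  count=9, p=1, i=3
  count=10, p=1, i=4
  count=11, p=2, i=0
  count=12, p=2, i=1
  count=13, p=2, i=2
  count=14, p=2, i=3
  count=15, p=2, i=4

Final answer: 15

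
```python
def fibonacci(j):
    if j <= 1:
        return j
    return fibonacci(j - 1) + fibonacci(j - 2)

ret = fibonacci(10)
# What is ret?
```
Call trace (a repeated sub-call is expanded the first time; later identical calls just restate its return value):
fibonacci(j=10)
  fibonacci(j=9)
    fibonacci(j=8)
      fibonacci(j=7)
        fibonacci(j=6)
          fibonacci(j=5)
            fibonacci(j=4)
              fibonacci(j=3)
                fibonacci(j=2)
                  fibonacci(j=1)
                  -> return 1
                  fibonacci(j=0)
                  -> return 0
                -> return 1
                fibonacci(j=1)
                -> return 1
              -> return 2
              fibonacci(j=2) -> return 1  (same call as traced above)
            -> return 3
            fibonacci(j=3) -> return 2  (same call as traced above)
          -> return 5
          fibonacci(j=4) -> return 3  (same call as traced above)
        -> return 8
        fibonacci(j=5) -> return 5  (same call as traced above)
      -> return 13
      fibonacci(j=6) -> return 8  (same call as traced above)
    -> return 21
    fibonacci(j=7) -> return 13  (same call as traced above)
  -> return 34
  fibonacci(j=8) -> return 21  (same call as traced above)
-> return 55

Final answer: 55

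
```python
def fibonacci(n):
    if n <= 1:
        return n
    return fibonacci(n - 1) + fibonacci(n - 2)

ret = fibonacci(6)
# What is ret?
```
Call trace (a repeated sub-call is expanded the first time; later identical calls just restate its return value):
fibonacci(n=6)
  fibonacci(n=5)
    fibonacci(n=4)
      fibonacci(n=3)
        fibonacci(n=2)
          fibonacci(n=1)
          -> return 1
          fibonacci(n=0)
          -> return 0
        -> return 1
        fibonacci(n=1)
        -> return 1
      -> return 2
      fibonacci(n=2) -> return 1  (same call as traced above)
    -> return 3
    fibonacci(n=3) -> return 2  (same call as traced above)
  -> return 5
  fibonacci(n=4) -> return 3  (same call as traced above)
-> return 8

Final answer: 8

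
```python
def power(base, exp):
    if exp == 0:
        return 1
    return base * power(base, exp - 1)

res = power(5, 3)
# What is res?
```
Call trace:
power(base=5, exp=3)
  power(base=5, exp=2)
    power(base=5, exp=1)
      power(base=5, exp=0)
      -> return 1
    -> return 5
  -> return 25
-> return 125

Final answer: 125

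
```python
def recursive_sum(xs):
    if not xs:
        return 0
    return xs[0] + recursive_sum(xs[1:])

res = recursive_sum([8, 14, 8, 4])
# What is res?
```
Call trace:
recursive_sum(xs=[8, 14, 8, 4])
  recursive_sum(xs=[14, 8, 4])
    recursive_sum(xs=[8, 4])
      recursive_sum(xs=[4])
        recursive_sum(xs=[])
        -> return 0
      -> return 4
    -> return 12
  -> return 26
-> return 34

Final answer: 34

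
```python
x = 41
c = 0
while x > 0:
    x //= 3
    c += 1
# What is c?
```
Trace:
  x=41
  x=41, c=0
  x=13, c=1
  x=4, c=2
  x=1, c=3
  x=0, c=4

Final answer: 4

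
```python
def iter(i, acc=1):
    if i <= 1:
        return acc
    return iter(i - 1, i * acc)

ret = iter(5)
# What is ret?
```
Call trace:
iter(i=5, acc=1)
  iter(i=4, acc=5)
    iter(i=3, acc=20)
      iter(i=2, acc=60)
        iter(i=1, acc=120)
        -> return 120
      -> return 120
    -> return 120
  -> return 120
-> return 120

Final answer: 120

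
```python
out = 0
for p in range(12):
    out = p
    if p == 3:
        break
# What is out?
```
Trace:
  out=0
  out=0, p=0
  out=1, p=1
  out=2, p=2
  out=3, p=3

Final answer: 3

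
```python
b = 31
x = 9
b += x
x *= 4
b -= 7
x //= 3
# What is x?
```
Trace:
  b=31
  b=31, x=9
  b=40, x=9
  b=40, x=36
  b=33, x=36
  b=33, x=12

Final answer: 12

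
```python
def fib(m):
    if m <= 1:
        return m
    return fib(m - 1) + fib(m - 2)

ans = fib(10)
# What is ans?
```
Call trace (a repeated sub-call is expanded the first time; later identical calls just restate its return value):
fib(m=10)
  fib(m=9)
    fib(m=8)
      fib(m=7)
        fib(m=6)
          fib(m=5)
            fib(m=4)
              fib(m=3)
                fib(m=2)
                  fib(m=1)
                  -> return 1
                  fib(m=0)
                  -> return 0
                -> return 1
                fib(m=1)
                -> return 1
              -> return 2
              fib(m=2) -> return 1  (same call as traced above)
            -> return 3
            fib(m=3) -> return 2  (same call as traced above)
          -> return 5
          fib(m=4) -> return 3  (same call as traced above)
        -> return 8
        fib(m=5) -> return 5  (same call as traced above)
      -> return 13
      fib(m=6) -> return 8  (same call as traced above)
    -> return 21
    fib(m=7) -> return 13  (same call as traced above)
  -> return 34
  fib(m=8) -> return 21  (same call as traced above)
-> return 55

Final answer: 55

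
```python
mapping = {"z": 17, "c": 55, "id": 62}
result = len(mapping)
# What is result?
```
Trace:
  mapping={'z': 17, 'c': 55, 'id': 62}
  mapping={'z': 17, 'c': 55, 'id': 62}, result=3

Final answer: 3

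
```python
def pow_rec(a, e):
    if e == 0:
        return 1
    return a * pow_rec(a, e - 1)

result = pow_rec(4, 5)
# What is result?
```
Call trace:
pow_rec(a=4, e=5)
  pow_rec(a=4, e=4)
    pow_rec(a=4, e=3)
      pow_rec(a=4, e=2)
        pow_rec(a=4, e=1)
          pow_rec(a=4, e=0)
          -> return 1
        -> return 4
      -> return 16
    -> return 64
  -> return 256
-> return 1024

Final answer: 1024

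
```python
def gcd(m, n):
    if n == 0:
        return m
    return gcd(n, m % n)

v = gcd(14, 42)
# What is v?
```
Call trace:
gcd(m=14, n=42)
  gcd(m=42, n=14)
    gcd(m=14, n=0)
    -> return 14
  -> return 14
-> return 14

Final answer: 14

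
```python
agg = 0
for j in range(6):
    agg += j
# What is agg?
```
Trace:
  agg=0
  agg=0, j=0
  agg=1, j=1
  agg=3, j=2
  agg=6, j=3
  agg=10, j=4
  agg=15, j=5

Final answer: 15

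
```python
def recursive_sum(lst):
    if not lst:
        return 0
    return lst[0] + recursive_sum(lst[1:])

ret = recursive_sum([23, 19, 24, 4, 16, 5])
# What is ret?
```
Call trace:
recursive_sum(lst=[23, 19, 24, 4, 16, 5])
  recursive_sum(lst=[19, 24, 4, 16, 5])
    recursive_sum(lst=[24, 4, 16, 5])
      recursive_sum(lst=[4, 16, 5])
        recursive_sum(lst=[16, 5])
          recursive_sum(lst=[5])
            recursive_sum(lst=[])
            -> return 0
          -> return 5
        -> return 21
      -> return 25
    -> return 49
  -> return 68
-> return 91

Final answer: 91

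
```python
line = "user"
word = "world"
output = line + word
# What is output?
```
Trace:
  line='user'
  line='user', word='world'
  line='user', word='world', output='userworld'

Final answer: 'userworld'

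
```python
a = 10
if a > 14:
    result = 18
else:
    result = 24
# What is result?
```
Trace:
  a=10
  a=10, result=24

Final answer: 24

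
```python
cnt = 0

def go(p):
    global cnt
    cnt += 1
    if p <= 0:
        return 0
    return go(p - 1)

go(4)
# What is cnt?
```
Call trace:
go(p=4)
  go(p=3)
    go(p=2)
      go(p=1)
        go(p=0)
        -> return 0
      -> return 0
    -> return 0
  -> return 0
-> return 0

cnt is incremented once per call. go is entered once for each p = 4, 3, 2, 1, 0 (the p <= 0 call returns without recursing), i.e. 4 + 1 calls.
cnt = 5

Final answer: 5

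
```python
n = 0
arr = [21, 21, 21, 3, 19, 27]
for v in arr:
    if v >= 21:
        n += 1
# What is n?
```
Trace:
  n=0
  n=1, v=21
  n=2, v=21
  n=3, v=21
  n=3, v=3
  n=3, v=19
  n=4, v=27

Final answer: 4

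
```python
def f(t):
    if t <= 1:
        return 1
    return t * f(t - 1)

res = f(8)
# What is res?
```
Call trace:
f(t=8)
  f(t=7)
    f(t=6)
      f(t=5)
        f(t=4)
          f(t=3)
            f(t=2)
              f(t=1)
              -> return 1
            -> return 2
          -> return 6
        -> return 24
      -> return 120
    -> return 720
  -> return 5040
-> return 40320

Final answer: 40320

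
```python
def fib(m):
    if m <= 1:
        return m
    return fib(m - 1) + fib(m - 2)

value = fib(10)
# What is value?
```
Call trace (a repeated sub-call is expanded the first time; later identical calls just restate its return value):
fib(m=10)
  fib(m=9)
    fib(m=8)
      fib(m=7)
        fib(m=6)
          fib(m=5)
            fib(m=4)
              fib(m=3)
                fib(m=2)
                  fib(m=1)
                  -> return 1
                  fib(m=0)
                  -> return 0
                -> return 1
                fib(m=1)
                -> return 1
              -> return 2
              fib(m=2) -> return 1  (same call as traced above)
            -> return 3
            fib(m=3) -> return 2  (same call as traced above)
          -> return 5
          fib(m=4) -> return 3  (same call as traced above)
        -> return 8
        fib(m=5) -> return 5  (same call as traced above)
      -> return 13
      fib(m=6) -> return 8  (same call as traced above)
    -> return 21
    fib(m=7) -> return 13  (same call as traced above)
  -> return 34
  fib(m=8) -> return 21  (same call as traced above)
-> return 55

Final answer: 55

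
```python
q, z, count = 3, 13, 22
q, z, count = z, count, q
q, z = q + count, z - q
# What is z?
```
Trace:
  q=3, z=13, count=22
  q=13, z=22, count=3
  q=16, z=9, count=3

Final answer: 9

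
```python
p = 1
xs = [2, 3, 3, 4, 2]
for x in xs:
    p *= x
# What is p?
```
Trace:
  p=1
  p=2, x=2
  p=6, x=3
  p=18, x=3
  p=72, x=4
  p=144, x=2

Final answer: 144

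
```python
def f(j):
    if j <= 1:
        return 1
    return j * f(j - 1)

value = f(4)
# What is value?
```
Call trace:
f(j=4)
  f(j=3)
    f(j=2)
      f(j=1)
      -> return 1
    -> return 2
  -> return 6
-> return 24

Final answer: 24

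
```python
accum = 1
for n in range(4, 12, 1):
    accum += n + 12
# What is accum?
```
Trace:
  accum=1
  accum=17, n=4
  accum=34, n=5
  accum=52, n=6
  accum=71, n=7
  accum=91, n=8
  accum=112, n=9
  accum=134, n=10
  accum=157, n=11

Final answer: 157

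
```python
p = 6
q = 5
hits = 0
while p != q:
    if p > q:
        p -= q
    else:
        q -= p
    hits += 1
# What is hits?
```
Trace:
  p=6
  p=6, q=5
  p=6, q=5, hits=0
  p=1, q=5, hits=1
  p=1, q=4, hits=2
  p=1, q=3, hits=3
  p=1, q=2, hits=4
  p=1, q=1, hits=5

Final answer: 5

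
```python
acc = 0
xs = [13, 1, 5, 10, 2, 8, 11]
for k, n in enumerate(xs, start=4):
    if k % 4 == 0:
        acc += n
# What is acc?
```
Trace:
  acc=0
  acc=13, k=4, n=13
  acc=13, k=5, n=1
  acc=13, k=6, n=5
  acc=13, k=7, n=10
  acc=15, k=8, n=2
  acc=15, k=9, n=8
  acc=15, k=10, n=11

Final answer: 15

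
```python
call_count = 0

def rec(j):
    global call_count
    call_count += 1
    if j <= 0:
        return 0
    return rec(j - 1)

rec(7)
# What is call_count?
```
Call trace:
rec(j=7)
  rec(j=6)
    rec(j=5)
      rec(j=4)
        rec(j=3)
          rec(j=2)
            rec(j=1)
              rec(j=0)
              -> return 0
            -> return 0
          -> return 0
        -> return 0
      -> return 0
    -> return 0
  -> return 0
-> return 0

call_count is incremented once per call. rec is entered once for each j = 7, 6, 5, 4, 3, 2, 1, 0 (the j <= 0 call returns without recursing), i.e. 7 + 1 calls.
call_count = 8

Final answer: 8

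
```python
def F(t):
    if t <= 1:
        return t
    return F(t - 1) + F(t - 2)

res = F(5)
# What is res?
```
Call trace (a repeated sub-call is expanded the first time; later identical calls just restate its return value):
F(t=5)
  F(t=4)
    F(t=3)
      F(t=2)
        F(t=1)
        -> return 1
        F(t=0)
        -> return 0
      -> return 1
      F(t=1)
      -> return 1
    -> return 2
    F(t=2) -> return 1  (same call as traced above)
  -> return 3
  F(t=3) -> return 2  (same call as traced above)
-> return 5

Final answer: 5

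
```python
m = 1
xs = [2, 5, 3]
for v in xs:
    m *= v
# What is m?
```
Trace:
  m=1
  m=2, v=2
  m=10, v=5
  m=30, v=3

Final answer: 30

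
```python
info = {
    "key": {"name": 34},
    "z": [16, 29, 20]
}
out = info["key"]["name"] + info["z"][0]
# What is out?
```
Trace:
  info={'key': {'name': 34}, 'z': [16, 29, 20]}
  info={'key': {'name': 34}, 'z': [16, 29, 20]}, out=50

Final answer: 50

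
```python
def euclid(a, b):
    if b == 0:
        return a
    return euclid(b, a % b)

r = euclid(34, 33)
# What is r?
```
Call trace:
euclid(a=34, b=33)
  euclid(a=33, b=1)
    euclid(a=1, b=0)
    -> return 1
  -> return 1
-> return 1

Final answer: 1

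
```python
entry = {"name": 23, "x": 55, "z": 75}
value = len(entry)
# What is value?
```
Trace:
  entry={'name': 23, 'x': 55, 'z': 75}
  entry={'name': 23, 'x': 55, 'z': 75}, value=3

Final answer: 3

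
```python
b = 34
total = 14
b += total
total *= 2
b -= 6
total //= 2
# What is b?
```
Trace:
  b=34
  b=34, total=14
  b=48, total=14
  b=48, total=28
  b=42, total=28
  b=42, total=14

Final answer: 42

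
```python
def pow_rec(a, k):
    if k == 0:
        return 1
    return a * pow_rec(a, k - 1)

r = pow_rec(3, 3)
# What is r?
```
Call trace:
pow_rec(a=3, k=3)
  pow_rec(a=3, k=2)
    pow_rec(a=3, k=1)
      pow_rec(a=3, k=0)
      -> return 1
    -> return 3
  -> return 9
-> return 27

Final answer: 27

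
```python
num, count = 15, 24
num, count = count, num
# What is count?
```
Trace:
  num=15, count=24
  num=24, count=15

Final answer: 15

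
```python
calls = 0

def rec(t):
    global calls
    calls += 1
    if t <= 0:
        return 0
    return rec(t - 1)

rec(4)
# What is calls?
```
Call trace:
rec(t=4)
  rec(t=3)
    rec(t=2)
      rec(t=1)
        rec(t=0)
        -> return 0
      -> return 0
    -> return 0
  -> return 0
-> return 0

calls is incremented once per call. rec is entered once for each t = 4, 3, 2, 1, 0 (the t <= 0 call returns without recursing), i.e. 4 + 1 calls.
calls = 5

Final answer: 5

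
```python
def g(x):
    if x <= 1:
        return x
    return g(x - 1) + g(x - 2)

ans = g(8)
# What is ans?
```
Call trace (a repeated sub-call is expanded the first time; later identical calls just restate its return value):
g(x=8)
  g(x=7)
    g(x=6)
      g(x=5)
        g(x=4)
          g(x=3)
            g(x=2)
              g(x=1)
              -> return 1
              g(x=0)
              -> return 0
            -> return 1
            g(x=1)
            -> return 1
          -> return 2
          g(x=2) -> return 1  (same call as traced above)
        -> return 3
        g(x=3) -> return 2  (same call as traced above)
      -> return 5
      g(x=4) -> return 3  (same call as traced above)
    -> return 8
    g(x=5) -> return 5  (same call as traced above)
  -> return 13
  g(x=6) -> return 8  (same call as traced above)
-> return 21

Final answer: 21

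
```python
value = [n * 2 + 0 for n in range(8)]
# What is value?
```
Trace:
  n=0
  n=1
  n=2
  n=3
  n=4
  n=5
  n=6
  n=7
  value=[0, 2, 4, 6, 8, 10, 12, 14]

Final answer: [0, 2, 4, 6, 8, 10, 12, 14]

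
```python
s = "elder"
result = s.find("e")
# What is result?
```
Trace:
  s='elder'
  s='elder', result=0

Final answer: 0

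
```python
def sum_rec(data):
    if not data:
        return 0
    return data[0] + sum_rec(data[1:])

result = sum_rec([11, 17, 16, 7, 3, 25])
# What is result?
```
Call trace:
sum_rec(data=[11, 17, 16, 7, 3, 25])
  sum_rec(data=[17, 16, 7, 3, 25])
    sum_rec(data=[16, 7, 3, 25])
      sum_rec(data=[7, 3, 25])
        sum_rec(data=[3, 25])
          sum_rec(data=[25])
            sum_rec(data=[])
            -> return 0
          -> return 25
        -> return 28
      -> return 35
    -> return 51
  -> return 68
-> return 79

Final answer: 79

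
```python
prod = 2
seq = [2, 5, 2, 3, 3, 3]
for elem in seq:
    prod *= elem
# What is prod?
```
Trace:
  prod=2
  prod=4, elem=2
  prod=20, elem=5
  prod=40, elem=2
  prod=120, elem=3
  prod=360, elem=3
  prod=1080, elem=3

Final answer: 1080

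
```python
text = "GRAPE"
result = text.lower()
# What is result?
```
Trace:
  text='GRAPE'
  text='GRAPE', result='grape'

Final answer: 'grape'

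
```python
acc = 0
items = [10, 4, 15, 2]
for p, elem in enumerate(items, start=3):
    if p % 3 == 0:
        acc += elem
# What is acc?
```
Trace:
  acc=0
  acc=10, p=3, elem=10
  acc=10, p=4, elem=4
  acc=10, p=5, elem=15
  acc=12, p=6, elem=2

Final answer: 12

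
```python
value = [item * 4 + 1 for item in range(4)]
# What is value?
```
Trace:
  item=0
  item=1
  item=2
  item=3
  value=[1, 5, 9, 13]

Final answer: [1, 5, 9, 13]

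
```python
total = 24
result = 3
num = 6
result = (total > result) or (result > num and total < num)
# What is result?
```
Trace:
  total=24
  total=24, result=3
  total=24, result=3, num=6
  total=24, result=True, num=6

Final answer: True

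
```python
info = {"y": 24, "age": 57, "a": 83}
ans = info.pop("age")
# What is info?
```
Trace:
  info={'y': 24, 'age': 57, 'a': 83}
  info={'y': 24, 'a': 83}, ans=57

Final answer: {'y': 24, 'a': 83}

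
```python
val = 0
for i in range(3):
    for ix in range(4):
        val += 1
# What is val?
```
Trace:
  val=0
  val=1, i=0, ix=0
  val=2, i=0, ix=1
  val=3, i=0, ix=2
  val=4, i=0, ix=3
  val=5, i=1, ix=0
  val=6, i=1, ix=1
  val=7, i=1, ix=2
  val=8, i=1, ix=3
  val=9, i=2, ix=0
  val=10, i=2, ix=1
  val=11, i=2, ix=2
  val=12, i=2, ix=3

Final answer: 12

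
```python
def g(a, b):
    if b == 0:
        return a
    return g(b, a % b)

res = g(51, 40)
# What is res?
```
Call trace:
g(a=51, b=40)
  g(a=40, b=11)
    g(a=11, b=7)
      g(a=7, b=4)
        g(a=4, b=3)
          g(a=3, b=1)
            g(a=1, b=0)
            -> return 1
          -> return 1
        -> return 1
      -> return 1
    -> return 1
  -> return 1
-> return 1

Final answer: 1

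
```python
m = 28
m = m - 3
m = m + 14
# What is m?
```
Trace:
  m=28
  m=25
  m=39

Final answer: 39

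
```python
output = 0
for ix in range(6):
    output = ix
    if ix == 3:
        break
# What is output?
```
Trace:
  output=0
  output=0, ix=0
  output=1, ix=1
  output=2, ix=2
  output=3, ix=3

Final answer: 3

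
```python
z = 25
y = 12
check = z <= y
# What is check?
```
Trace:
  z=25
  z=25, y=12
  z=25, y=12, check=False

Final answer: False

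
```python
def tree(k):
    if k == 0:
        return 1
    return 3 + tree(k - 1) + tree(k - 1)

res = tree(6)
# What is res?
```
Call trace (a repeated sub-call is expanded the first time; later identical calls just restate its return value):
tree(k=6)
  tree(k=5)
    tree(k=4)
      tree(k=3)
        tree(k=2)
          tree(k=1)
            tree(k=0)
            -> return 1
            tree(k=0)
            -> return 1
          -> return 5
          tree(k=1) -> return 5  (same call as traced above)
        -> return 13
        tree(k=2) -> return 13  (same call as traced above)
      -> return 29
      tree(k=3) -> return 29  (same call as traced above)
    -> return 61
    tree(k=4) -> return 61  (same call as traced above)
  -> return 125
  tree(k=5) -> return 125  (same call as traced above)
-> return 253

Final answer: 253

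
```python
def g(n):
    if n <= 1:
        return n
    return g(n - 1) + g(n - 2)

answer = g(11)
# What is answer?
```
Call trace (a repeated sub-call is expanded the first time; later identical calls just restate its return value):
g(n=11)
  g(n=10)
    g(n=9)
      g(n=8)
        g(n=7)
          g(n=6)
            g(n=5)
              g(n=4)
                g(n=3)
                  g(n=2)
                    g(n=1)
                    -> return 1
                    g(n=0)
                    -> return 0
                  -> return 1
                  g(n=1)
                  -> return 1
                -> return 2
                g(n=2) -> return 1  (same call as traced above)
              -> return 3
              g(n=3) -> return 2  (same call as traced above)
            -> return 5
            g(n=4) -> return 3  (same call as traced above)
          -> return 8
          g(n=5) -> return 5  (same call as traced above)
        -> return 13
        g(n=6) -> return 8  (same call as traced above)
      -> return 21
      g(n=7) -> return 13  (same call as traced above)
    -> return 34
    g(n=8) -> return 21  (same call as traced above)
  -> return 55
  g(n=9) -> return 34  (same call as traced above)
-> return 89

Final answer: 89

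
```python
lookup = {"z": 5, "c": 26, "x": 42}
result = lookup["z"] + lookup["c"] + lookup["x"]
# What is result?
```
Trace:
  lookup={'z': 5, 'c': 26, 'x': 42}
  lookup={'z': 5, 'c': 26, 'x': 42}, result=73

Final answer: 73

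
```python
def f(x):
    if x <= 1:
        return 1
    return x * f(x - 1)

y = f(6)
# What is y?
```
Call trace:
f(x=6)
  f(x=5)
    f(x=4)
      f(x=3)
        f(x=2)
          f(x=1)
          -> return 1
        -> return 2
      -> return 6
    -> return 24
  -> return 120
-> return 720

Final answer: 720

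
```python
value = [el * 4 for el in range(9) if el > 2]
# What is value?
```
Trace:
  el=0
  el=1
  el=2
  el=3
  el=4
  el=5
  el=6
  el=7
  el=8
  value=[12, 16, 20, 24, 28, 32]

Final answer: [12, 16, 20, 24, 28, 32]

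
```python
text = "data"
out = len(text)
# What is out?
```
Trace:
  text='data'
  text='data', out=4

Final answer: 4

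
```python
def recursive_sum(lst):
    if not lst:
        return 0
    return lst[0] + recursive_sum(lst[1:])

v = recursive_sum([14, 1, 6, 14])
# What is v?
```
Call trace:
recursive_sum(lst=[14, 1, 6, 14])
  recursive_sum(lst=[1, 6, 14])
    recursive_sum(lst=[6, 14])
      recursive_sum(lst=[14])
        recursive_sum(lst=[])
        -> return 0
      -> return 14
    -> return 20
  -> return 21
-> return 35

Final answer: 35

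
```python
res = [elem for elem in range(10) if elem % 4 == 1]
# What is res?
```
Trace:
  elem=0
  elem=1
  elem=2
  elem=3
  elem=4
  elem=5
  elem=6
  elem=7
  elem=8
  elem=9
  res=[1, 5, 9]

Final answer: [1, 5, 9]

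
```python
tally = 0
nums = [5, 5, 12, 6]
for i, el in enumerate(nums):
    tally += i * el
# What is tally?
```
Trace:
  tally=0
  tally=0, i=0, el=5
  tally=5, i=1, el=5
  tally=29, i=2, el=12
  tally=47, i=3, el=6

Final answer: 47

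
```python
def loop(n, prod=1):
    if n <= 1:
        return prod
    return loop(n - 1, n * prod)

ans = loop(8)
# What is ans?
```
Call trace:
loop(n=8, prod=1)
  loop(n=7, prod=8)
    loop(n=6, prod=56)
      loop(n=5, prod=336)
        loop(n=4, prod=1680)
          loop(n=3, prod=6720)
            loop(n=2, prod=20160)
              loop(n=1, prod=40320)
              -> return 40320
            -> return 40320
          -> return 40320
        -> return 40320
      -> return 40320
    -> return 40320
  -> return 40320
-> return 40320

Final answer: 40320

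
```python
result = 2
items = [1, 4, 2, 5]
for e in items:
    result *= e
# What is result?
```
Trace:
  result=2
  result=2, e=1
  result=8, e=4
  result=16, e=2
  result=80, e=5

Final answer: 80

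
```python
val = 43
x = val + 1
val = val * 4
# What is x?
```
Trace:
  val=43
  val=43, x=44
  val=172, x=44

Final answer: 44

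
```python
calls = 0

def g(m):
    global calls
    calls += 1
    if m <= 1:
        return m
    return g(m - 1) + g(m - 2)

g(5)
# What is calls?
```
Call trace (a repeated sub-call is expanded the first time; later identical calls just restate its return value):
g(m=5)
  g(m=4)
    g(m=3)
      g(m=2)
        g(m=1)
        -> return 1
        g(m=0)
        -> return 0
      -> return 1
      g(m=1)
      -> return 1
    -> return 2
    g(m=2) -> return 1  (same call as traced above)
  -> return 3
  g(m=3) -> return 2  (same call as traced above)
-> return 5

calls is incremented once per call, so count the calls in each subtree. Let C(m) = number of calls made by g(m).
C(0) = C(1) = 1 (base case, no recursion); C(m) = 1 + C(m - 1) + C(m - 2) otherwise.
C(2) = 1 + C(1) + C(0) = 1 + 1 + 1 = 3
C(3) = 1 + C(2) + C(1) = 1 + 3 + 1 = 5
C(4) = 1 + C(3) + C(2) = 1 + 5 + 3 = 9
C(5) = 1 + C(4) + C(3) = 1 + 9 + 5 = 15
calls = C(5) = 15

Final answer: 15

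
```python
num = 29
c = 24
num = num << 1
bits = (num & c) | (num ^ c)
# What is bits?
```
Trace:
  num=29
  num=29, c=24
  num=58, c=24
  num=58, c=24, bits=58

Final answer: 58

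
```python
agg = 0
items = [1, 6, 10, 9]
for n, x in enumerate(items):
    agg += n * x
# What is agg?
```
Trace:
  agg=0
  agg=0, n=0, x=1
  agg=6, n=1, x=6
  agg=26, n=2, x=10
  agg=53, n=3, x=9

Final answer: 53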